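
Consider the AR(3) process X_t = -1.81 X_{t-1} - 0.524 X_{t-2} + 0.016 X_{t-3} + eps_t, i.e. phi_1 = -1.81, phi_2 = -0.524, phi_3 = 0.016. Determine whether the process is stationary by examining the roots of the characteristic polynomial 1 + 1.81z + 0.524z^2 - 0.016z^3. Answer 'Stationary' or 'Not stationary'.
\text{Not stationary}

The AR(p) characteristic polynomial is P(z) = 1 + 1.81z + 0.524z^2 - 0.016z^3.
Stationarity requires all roots to lie outside the unit circle, i.e. |z| > 1 for every root.
Degree 3: look for a simple real root z0 first, then factor out (1 - z/z0) and solve the remaining quadratic.
Testing z0 = -2.5: P(-2.5) = 1 + (1.81)(-2.5) + (0.524)(-2.5)^2 + (-0.016)(-2.5)^3
  = 1 + (-4.525) + (3.275) + (0.25) = 0.  So z_0 = -2.5 is a root, |z_0| = 2.5.
Divide out the factor (1 + 0.4 z) = (1 - z/z0) (since 1/z0 = -0.4):
  P(z) = (1 + 0.4 z)(1 + (1.41) z + (-0.04) z^2)
  [check: z-coef 1.41 - (-0.4) = 1.81; z^2-coef -0.04 - (-0.4)(1.41) = 0.524; z^3-coef -(-0.4)(-0.04) = -0.016.]
Remaining roots from the quadratic factor 1 + (1.41) z + (-0.04) z^2:
  Set 1 + (1.41) z + (-0.04) z^2 = 0, i.e. a z^2 + b z + c = 0 with a = -0.04, b = 1.41, c = 1.
  Discriminant D = b^2 - 4ac = (1.41)^2 - 4*(-0.04)*1 = 1.9881 - (-0.16) = 2.1481.
  D >= 0, so the roots are real: z = (-b +/- sqrt(D)) / (2a) = (-1.41 +/- 1.46564) / (-0.08).
    z_1 = (-1.41 + 1.46564) / (-0.08) = -0.6955,   |z_1| = 0.6955.
    z_2 = (-1.41 - 1.46564) / (-0.08) = 35.9455,   |z_2| = 35.9455.
Moduli of all roots: 2.5000, 0.6955, 35.9455.
All moduli strictly greater than 1? No.
Verdict: Not stationary.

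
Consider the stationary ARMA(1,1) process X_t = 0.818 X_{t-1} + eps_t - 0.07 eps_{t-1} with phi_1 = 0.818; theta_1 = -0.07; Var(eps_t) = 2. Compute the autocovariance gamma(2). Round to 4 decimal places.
\gamma(2) = 3.4867

Multiply the model equation by X_{t-k} and take expectations. With theta_0 = psi_0 = 1 and psi_j the MA(infinity) weights, this gives
  gamma(k) - sum_i phi_i gamma(k-i) = c_k,
  c_k = sigma^2 * sum_{j=k..q} theta_j psi_{j-k}   (c_k = 0 for k > q),
using gamma(-m) = gamma(m).
psi-weights needed (psi_j = theta_j + sum_i phi_i psi_{j-i}):
  psi_1 = theta_1 + phi_1 = -0.07 + (0.818) = 0.748
Right-hand sides:
  c_0 = sigma^2 (1 + theta_1 psi_1) = 2 * (1 + (-0.07)(0.748)) = 2 * 0.94764 = 1.89528
  c_1 = sigma^2 theta_1 = 2 * (-0.07) = -0.14
  c_2 = 0
Equations for k = 0 and k = 1 (AR order 1):
  gamma(0) = phi_1 gamma(1) + c_0
  gamma(1) = phi_1 gamma(0) + c_1
Substituting the second into the first: gamma(0) (1 - phi_1^2) = c_0 + phi_1 c_1, so
  gamma(0) = (c_0 + phi_1 c_1) / (1 - phi_1^2) = (1.89528 + (0.818)(-0.14)) / (1 - (0.818)^2) = 1.78076 / 0.330876 = 5.381956.
  gamma(1) = phi_1 gamma(0) + c_1 = (0.818)(5.381956) + (-0.14) = 4.26244.
For k = 2 (> q): gamma(2) = phi_1 gamma(1) = (0.818)(4.26244) = 3.486676.
Therefore gamma(2) = 3.4867 (to 4 decimal places).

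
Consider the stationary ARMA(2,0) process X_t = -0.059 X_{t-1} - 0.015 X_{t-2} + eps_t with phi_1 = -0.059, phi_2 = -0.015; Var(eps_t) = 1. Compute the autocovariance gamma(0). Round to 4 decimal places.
\gamma(0) = 1.0036

Multiply the model equation by X_{t-k} and take expectations. With theta_0 = psi_0 = 1 and psi_j the MA(infinity) weights, this gives
  gamma(k) - sum_i phi_i gamma(k-i) = c_k,
  c_k = sigma^2 * sum_{j=k..q} theta_j psi_{j-k}   (c_k = 0 for k > q),
using gamma(-m) = gamma(m).
Pure AR (q = 0): c_0 = sigma^2 = 1, c_k = 0 for k >= 1.
Equations for k = 0, 1, 2 (AR order 2, c_2 = 0):
  (E0) gamma(0) = phi_1 gamma(1) + phi_2 gamma(2) + c_0
  (E1) gamma(1) = phi_1 gamma(0) + phi_2 gamma(1) + c_1
  (E2) gamma(2) = phi_1 gamma(1) + phi_2 gamma(0)
From (E1): gamma(1) = A gamma(0) + B with
  A = phi_1 / (1 - phi_2) = -0.059 / 1.015 = -0.058128,   B = c_1 / (1 - phi_2) = 0 / 1.015 = 0.
Insert (E2) into (E0): gamma(0) (1 - phi_2^2) = phi_1 (1 + phi_2) gamma(1) + c_0.
  phi_1 (1 + phi_2) = (-0.059)(0.985) = -0.058115,   1 - phi_2^2 = 0.999775.
Replace gamma(1) by A gamma(0) + B and collect gamma(0):
  gamma(0) [0.999775 - (-0.058115)(-0.058128)] = c_0 = 1
  gamma(0) * 0.996397 = 1
  gamma(0) = 1 / 0.996397 = 1.003616.
Therefore gamma(0) = 1.0036 (to 4 decimal places).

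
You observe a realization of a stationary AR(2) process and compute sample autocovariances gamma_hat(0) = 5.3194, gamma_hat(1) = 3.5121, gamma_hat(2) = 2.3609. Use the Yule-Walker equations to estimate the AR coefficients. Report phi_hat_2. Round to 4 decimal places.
\hat\phi_{2} = 0.0140

The Yule-Walker equations for an AR(p) process read, in matrix form,
  Gamma_p phi = r_p,   with   (Gamma_p)_{ij} = gamma(|i - j|),
                       (r_p)_i = gamma(i),   i,j = 1..p.
Substitute the sample gammas (Toeplitz matrix and right-hand side of size 2):
  Gamma_p = [[5.3194, 3.5121], [3.5121, 5.3194]]
  r_p     = [3.5121, 2.3609]
Written out:
  5.3194 phi_1 + 3.5121 phi_2 = 3.5121
  3.5121 phi_1 + 5.3194 phi_2 = 2.3609
Solve by Cramer's rule:
  det = gamma(0)^2 - gamma(1)^2 = (5.3194)^2 - (3.5121)^2 = 28.29601636 - 12.33484641 = 15.96116995
  phi_hat_1 = [gamma(1) gamma(0) - gamma(1) gamma(2)] / det = [(3.5121)(5.3194) - (3.5121)(2.3609)] / 15.96116995 = 10.39054785 / 15.96116995 = 0.651
  phi_hat_2 = [gamma(0) gamma(2) - gamma(1)^2] / det = [(5.3194)(2.3609) - (3.5121)^2] / 15.96116995 = 0.22372505 / 15.96116995 = 0.014
So phi_hat = [0.6510, 0.0140].
Therefore phi_hat_2 = 0.0140.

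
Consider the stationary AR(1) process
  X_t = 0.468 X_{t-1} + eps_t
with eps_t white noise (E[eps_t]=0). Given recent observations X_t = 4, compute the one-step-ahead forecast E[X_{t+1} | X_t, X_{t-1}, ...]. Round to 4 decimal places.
E[X_{t+1} \mid \mathcal F_t] = 1.8720

For an AR(p) model X_t = c + sum_i phi_i X_{t-i} + eps_t, the
one-step-ahead conditional mean is
  E[X_{t+1} | X_t, ...] = c + sum_i phi_i X_{t+1-i}.
Substitute known values:
  E[X_{t+1} | ...] = (0.468) * (4)
                   = 1.8720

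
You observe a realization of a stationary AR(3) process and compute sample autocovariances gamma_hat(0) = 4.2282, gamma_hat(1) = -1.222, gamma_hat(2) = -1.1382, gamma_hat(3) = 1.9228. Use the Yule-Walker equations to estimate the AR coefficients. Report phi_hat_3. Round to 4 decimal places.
\hat\phi_{3} = 0.3020

The Yule-Walker equations for an AR(p) process read, in matrix form,
  Gamma_p phi = r_p,   with   (Gamma_p)_{ij} = gamma(|i - j|),
                       (r_p)_i = gamma(i),   i,j = 1..p.
Substitute the sample gammas (Toeplitz matrix and right-hand side of size 3):
  Gamma_p = [[4.2282, -1.222, -1.1382], [-1.222, 4.2282, -1.222], [-1.1382, -1.222, 4.2282]]
  r_p     = [-1.222, -1.1382, 1.9228]
Written out (R1..R3):
  (R1) 4.2282 phi_1 - 1.222 phi_2 - 1.1382 phi_3 = -1.222
  (R2) -1.222 phi_1 + 4.2282 phi_2 - 1.222 phi_3 = -1.1382
  (R3) -1.1382 phi_1 - 1.222 phi_2 + 4.2282 phi_3 = 1.9228
Gaussian elimination:
  R2 <- R2 - (-1.222/4.2282) R1 = R2 - (-0.289012) R1:  3.875027 phi_2 - 1.550953 phi_3 = -1.491373
  R3 <- R3 - (-1.1382/4.2282) R1 = R3 - (-0.269193) R1:  -1.550953 phi_2 + 3.921805 phi_3 = 1.593847
  R3 <- R3 - (-1.550953/3.875027) R2 = R3 - (-0.400243) R2:  3.301047 phi_3 = 0.996935
Back-substitution:
  phi_hat_3 = 0.996935 / 3.301047 = 0.302006
  phi_hat_2 = (-1.491373 - (-1.550953)(0.302006)) / 3.875027 = -0.263992
  phi_hat_1 = (-1.222 - (-1.222)(-0.263992) - (-1.1382)(0.302006)) / 4.2282 = -0.284011
So phi_hat = [-0.2840, -0.2640, 0.3020].
Therefore phi_hat_3 = 0.3020.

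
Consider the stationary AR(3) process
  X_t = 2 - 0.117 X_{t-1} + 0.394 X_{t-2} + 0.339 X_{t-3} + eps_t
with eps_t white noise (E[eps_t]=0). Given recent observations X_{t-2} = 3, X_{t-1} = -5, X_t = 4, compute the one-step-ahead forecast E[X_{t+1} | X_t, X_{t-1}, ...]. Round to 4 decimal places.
E[X_{t+1} \mid \mathcal F_t] = 0.5790

For an AR(p) model X_t = c + sum_i phi_i X_{t-i} + eps_t, the
one-step-ahead conditional mean is
  E[X_{t+1} | X_t, ...] = c + sum_i phi_i X_{t+1-i}.
Substitute known values:
  E[X_{t+1} | ...] = 2 + (-0.117) * (4) + (0.394) * (-5) + (0.339) * (3)
                   = 0.5790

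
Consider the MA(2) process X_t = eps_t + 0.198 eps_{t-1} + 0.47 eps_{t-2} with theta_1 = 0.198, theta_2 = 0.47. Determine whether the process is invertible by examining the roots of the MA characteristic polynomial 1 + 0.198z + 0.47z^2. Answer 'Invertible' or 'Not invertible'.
\text{Invertible}

The MA(q) characteristic polynomial is P(z) = 1 + 0.198z + 0.47z^2.
Invertibility requires all roots to lie outside the unit circle, i.e. |z| > 1 for every root.
Set 1 + (0.198) z + (0.47) z^2 = 0, i.e. a z^2 + b z + c = 0 with a = 0.47, b = 0.198, c = 1.
Discriminant D = b^2 - 4ac = (0.198)^2 - 4*(0.47)*1 = 0.039204 - (1.88) = -1.840796.
D < 0, so the roots are the complex-conjugate pair z = (-b +/- i sqrt(-D)) / (2a) = -0.2106 +/- 1.4434i.
For a conjugate pair |z|^2 = z * conj(z) = (product of roots) = c/a = 1/(0.47) = 2.12766, so |z| = sqrt(2.12766) = 1.4586 for both roots.
Moduli of all roots: 1.4586, 1.4586.
All moduli strictly greater than 1? Yes.
Verdict: Invertible.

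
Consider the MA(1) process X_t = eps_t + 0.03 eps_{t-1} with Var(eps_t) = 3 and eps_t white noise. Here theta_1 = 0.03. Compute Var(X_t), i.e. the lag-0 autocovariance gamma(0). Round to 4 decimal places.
\gamma(0) = 3.0027

For an MA(q) process X_t = eps_t + sum_i theta_i eps_{t-i} with
Var(eps_t) = sigma^2, the variance is
  gamma(0) = sigma^2 * (1 + sum_i theta_i^2).
  sum_i theta_i^2 = (0.03)^2 = 0.0009.
  gamma(0) = 3 * (1 + 0.0009) = 3 * 1.0009 = 3.0027.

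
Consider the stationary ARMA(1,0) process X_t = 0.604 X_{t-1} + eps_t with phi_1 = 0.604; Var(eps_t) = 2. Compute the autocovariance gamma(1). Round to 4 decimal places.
\gamma(1) = 1.9018

Multiply the model equation by X_{t-k} and take expectations. With theta_0 = psi_0 = 1 and psi_j the MA(infinity) weights, this gives
  gamma(k) - sum_i phi_i gamma(k-i) = c_k,
  c_k = sigma^2 * sum_{j=k..q} theta_j psi_{j-k}   (c_k = 0 for k > q),
using gamma(-m) = gamma(m).
Pure AR (q = 0): c_0 = sigma^2 = 2, c_k = 0 for k >= 1.
Equations for k = 0 and k = 1 (AR order 1):
  gamma(0) = phi_1 gamma(1) + c_0
  gamma(1) = phi_1 gamma(0) + c_1
Substituting the second into the first: gamma(0) (1 - phi_1^2) = c_0 + phi_1 c_1, so
  gamma(0) = c_0 / (1 - phi_1^2) = 2 / (1 - (0.604)^2) = 2 / 0.635184 = 3.148694.
  gamma(1) = phi_1 gamma(0) = (0.604)(3.148694) = 1.901811.
Therefore gamma(1) = 1.9018 (to 4 decimal places).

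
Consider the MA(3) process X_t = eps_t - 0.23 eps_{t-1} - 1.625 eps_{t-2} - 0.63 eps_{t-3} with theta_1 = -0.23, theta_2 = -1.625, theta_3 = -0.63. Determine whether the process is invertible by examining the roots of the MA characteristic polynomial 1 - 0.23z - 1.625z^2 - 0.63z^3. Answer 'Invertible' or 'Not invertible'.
\text{Not invertible}

The MA(q) characteristic polynomial is P(z) = 1 - 0.23z - 1.625z^2 - 0.63z^3.
Invertibility requires all roots to lie outside the unit circle, i.e. |z| > 1 for every root.
Degree 3: look for a simple real root z0 first, then factor out (1 - z/z0) and solve the remaining quadratic.
Testing z0 = -2: P(-2) = 1 + (-0.23)(-2) + (-1.625)(-2)^2 + (-0.63)(-2)^3
  = 1 + (0.46) + (-6.5) + (5.04) = 0.  So z_0 = -2 is a root, |z_0| = 2.
Divide out the factor (1 + 0.5 z) = (1 - z/z0) (since 1/z0 = -0.5):
  P(z) = (1 + 0.5 z)(1 + (-0.73) z + (-1.26) z^2)
  [check: z-coef -0.73 - (-0.5) = -0.23; z^2-coef -1.26 - (-0.5)(-0.73) = -1.625; z^3-coef -(-0.5)(-1.26) = -0.63.]
Remaining roots from the quadratic factor 1 + (-0.73) z + (-1.26) z^2:
  Set 1 + (-0.73) z + (-1.26) z^2 = 0, i.e. a z^2 + b z + c = 0 with a = -1.26, b = -0.73, c = 1.
  Discriminant D = b^2 - 4ac = (-0.73)^2 - 4*(-1.26)*1 = 0.5329 - (-5.04) = 5.5729.
  D >= 0, so the roots are real: z = (-b +/- sqrt(D)) / (2a) = (0.73 +/- 2.360699) / (-2.52).
    z_1 = (0.73 + 2.360699) / (-2.52) = -1.2265,   |z_1| = 1.2265.
    z_2 = (0.73 - 2.360699) / (-2.52) = 0.6471,   |z_2| = 0.6471.
Moduli of all roots: 2.0000, 1.2265, 0.6471.
All moduli strictly greater than 1? No.
Verdict: Not invertible.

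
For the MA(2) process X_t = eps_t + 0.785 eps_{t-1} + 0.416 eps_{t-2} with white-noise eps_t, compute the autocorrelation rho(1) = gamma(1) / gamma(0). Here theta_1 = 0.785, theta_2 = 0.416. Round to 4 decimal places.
\rho(1) = 0.6212

For an MA(q) process with theta_0 = 1, the autocovariance is
  gamma(k) = sigma^2 * sum_{i=0..q-k} theta_i * theta_{i+k},
and rho(k) = gamma(k) / gamma(0). Sigma^2 cancels.
  numerator   = (1)*(0.785) + (0.785)*(0.416) = 1.11156.
  denominator = (1)^2 + (0.785)^2 + (0.416)^2 = 1.789281.
  rho(1) = 1.11156 / 1.789281 = 0.6212.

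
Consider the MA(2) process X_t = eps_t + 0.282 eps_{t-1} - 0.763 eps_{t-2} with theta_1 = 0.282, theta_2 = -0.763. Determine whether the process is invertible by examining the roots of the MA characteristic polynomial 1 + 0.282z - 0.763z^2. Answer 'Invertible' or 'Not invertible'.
\text{Not invertible}

The MA(q) characteristic polynomial is P(z) = 1 + 0.282z - 0.763z^2.
Invertibility requires all roots to lie outside the unit circle, i.e. |z| > 1 for every root.
Set 1 + (0.282) z + (-0.763) z^2 = 0, i.e. a z^2 + b z + c = 0 with a = -0.763, b = 0.282, c = 1.
Discriminant D = b^2 - 4ac = (0.282)^2 - 4*(-0.763)*1 = 0.079524 - (-3.052) = 3.131524.
D >= 0, so the roots are real: z = (-b +/- sqrt(D)) / (2a) = (-0.282 +/- 1.769611) / (-1.526).
  z_1 = (-0.282 + 1.769611) / (-1.526) = -0.9748,   |z_1| = 0.9748.
  z_2 = (-0.282 - 1.769611) / (-1.526) = 1.3444,   |z_2| = 1.3444.
Moduli of all roots: 0.9748, 1.3444.
All moduli strictly greater than 1? No.
Verdict: Not invertible.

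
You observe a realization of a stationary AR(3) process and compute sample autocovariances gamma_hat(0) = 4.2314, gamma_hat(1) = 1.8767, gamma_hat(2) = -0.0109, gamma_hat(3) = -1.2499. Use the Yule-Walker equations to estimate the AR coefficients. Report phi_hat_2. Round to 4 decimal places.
\hat\phi_{2} = -0.1130

The Yule-Walker equations for an AR(p) process read, in matrix form,
  Gamma_p phi = r_p,   with   (Gamma_p)_{ij} = gamma(|i - j|),
                       (r_p)_i = gamma(i),   i,j = 1..p.
Substitute the sample gammas (Toeplitz matrix and right-hand side of size 3):
  Gamma_p = [[4.2314, 1.8767, -0.0109], [1.8767, 4.2314, 1.8767], [-0.0109, 1.8767, 4.2314]]
  r_p     = [1.8767, -0.0109, -1.2499]
Written out (R1..R3):
  (R1) 4.2314 phi_1 + 1.8767 phi_2 - 0.0109 phi_3 = 1.8767
  (R2) 1.8767 phi_1 + 4.2314 phi_2 + 1.8767 phi_3 = -0.0109
  (R3) -0.0109 phi_1 + 1.8767 phi_2 + 4.2314 phi_3 = -1.2499
Gaussian elimination:
  R2 <- R2 - (1.8767/4.2314) R1 = R2 - (0.443518) R1:  3.399051 phi_2 + 1.881534 phi_3 = -0.843249
  R3 <- R3 - (-0.0109/4.2314) R1 = R3 - (-0.002576) R1:  1.881534 phi_2 + 4.231372 phi_3 = -1.245066
  R3 <- R3 - (1.881534/3.399051) R2 = R3 - (0.553547) R2:  3.189854 phi_3 = -0.778288
Back-substitution:
  phi_hat_3 = -0.778288 / 3.189854 = -0.243988
  phi_hat_2 = (-0.843249 - (1.881534)(-0.243988)) / 3.399051 = -0.113025
  phi_hat_1 = (1.8767 - (1.8767)(-0.113025) - (-0.0109)(-0.243988)) / 4.2314 = 0.493017
So phi_hat = [0.4930, -0.1130, -0.2440].
Therefore phi_hat_2 = -0.1130.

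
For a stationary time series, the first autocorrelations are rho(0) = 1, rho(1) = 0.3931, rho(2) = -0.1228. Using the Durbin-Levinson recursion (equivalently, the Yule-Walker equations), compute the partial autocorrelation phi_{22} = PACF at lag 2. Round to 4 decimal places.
\phi_{22} = -0.3280

The PACF at lag k is phi_{kk}, the last component of the solution
to the Yule-Walker system G_k phi = r_k where
  (G_k)_{ij} = rho(|i - j|), (r_k)_i = rho(i), i,j = 1..k.
Equivalently, Durbin-Levinson gives phi_{kk} iteratively:
  phi_{11} = rho(1)
  phi_{kk} = [rho(k) - sum_{j=1..k-1} phi_{k-1,j} rho(k-j)]
            / [1 - sum_{j=1..k-1} phi_{k-1,j} rho(j)],
  phi_{k,j} = phi_{k-1,j} - phi_{kk} phi_{k-1,k-j},  j = 1..k-1.
Step k = 1:
  phi_11 = rho(1) = 0.3931.
Step k = 2:
  phi_22 = [rho(2) - phi_11 rho(1)] / [1 - phi_11 rho(1)] = [-0.1228 - (0.3931)(0.3931)] / [1 - (0.3931)(0.3931)]
         = -0.27732761 / 0.84547239 = -0.328.
Therefore phi_{22} = -0.3280.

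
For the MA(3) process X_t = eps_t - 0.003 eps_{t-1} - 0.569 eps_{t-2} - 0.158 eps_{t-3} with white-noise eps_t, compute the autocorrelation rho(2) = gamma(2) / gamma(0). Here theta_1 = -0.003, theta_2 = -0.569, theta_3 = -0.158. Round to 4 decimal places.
\rho(2) = -0.4215

For an MA(q) process with theta_0 = 1, the autocovariance is
  gamma(k) = sigma^2 * sum_{i=0..q-k} theta_i * theta_{i+k},
and rho(k) = gamma(k) / gamma(0). Sigma^2 cancels.
  numerator   = (1)*(-0.569) + (-0.003)*(-0.158) = -0.568526.
  denominator = (1)^2 + (-0.003)^2 + (-0.569)^2 + (-0.158)^2 = 1.348734.
  rho(2) = -0.568526 / 1.348734 = -0.4215.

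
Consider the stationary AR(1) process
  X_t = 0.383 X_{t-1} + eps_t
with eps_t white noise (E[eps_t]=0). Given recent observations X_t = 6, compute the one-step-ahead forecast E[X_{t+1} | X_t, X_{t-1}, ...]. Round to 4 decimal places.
E[X_{t+1} \mid \mathcal F_t] = 2.2980

For an AR(p) model X_t = c + sum_i phi_i X_{t-i} + eps_t, the
one-step-ahead conditional mean is
  E[X_{t+1} | X_t, ...] = c + sum_i phi_i X_{t+1-i}.
Substitute known values:
  E[X_{t+1} | ...] = (0.383) * (6)
                   = 2.2980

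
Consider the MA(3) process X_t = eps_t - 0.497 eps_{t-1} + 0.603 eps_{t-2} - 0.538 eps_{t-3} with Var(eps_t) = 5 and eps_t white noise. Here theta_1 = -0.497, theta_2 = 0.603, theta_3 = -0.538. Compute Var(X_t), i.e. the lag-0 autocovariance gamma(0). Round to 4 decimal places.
\gamma(0) = 9.5003

For an MA(q) process X_t = eps_t + sum_i theta_i eps_{t-i} with
Var(eps_t) = sigma^2, the variance is
  gamma(0) = sigma^2 * (1 + sum_i theta_i^2).
  sum_i theta_i^2 = (-0.497)^2 + (0.603)^2 + (-0.538)^2 = 0.247009 + 0.363609 + 0.289444 = 0.900062.
  gamma(0) = 5 * (1 + 0.900062) = 5 * 1.900062 = 9.50031, which rounds to 9.5003.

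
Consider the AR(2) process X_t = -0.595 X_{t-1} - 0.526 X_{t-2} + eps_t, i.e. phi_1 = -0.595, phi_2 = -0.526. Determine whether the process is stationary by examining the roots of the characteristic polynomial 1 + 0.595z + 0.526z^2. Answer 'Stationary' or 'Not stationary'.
\text{Stationary}

The AR(p) characteristic polynomial is P(z) = 1 + 0.595z + 0.526z^2.
Stationarity requires all roots to lie outside the unit circle, i.e. |z| > 1 for every root.
Set 1 + (0.595) z + (0.526) z^2 = 0, i.e. a z^2 + b z + c = 0 with a = 0.526, b = 0.595, c = 1.
Discriminant D = b^2 - 4ac = (0.595)^2 - 4*(0.526)*1 = 0.354025 - (2.104) = -1.749975.
D < 0, so the roots are the complex-conjugate pair z = (-b +/- i sqrt(-D)) / (2a) = -0.5656 +/- 1.2575i.
For a conjugate pair |z|^2 = z * conj(z) = (product of roots) = c/a = 1/(0.526) = 1.901141, so |z| = sqrt(1.901141) = 1.3788 for both roots.
Moduli of all roots: 1.3788, 1.3788.
All moduli strictly greater than 1? Yes.
Verdict: Stationary.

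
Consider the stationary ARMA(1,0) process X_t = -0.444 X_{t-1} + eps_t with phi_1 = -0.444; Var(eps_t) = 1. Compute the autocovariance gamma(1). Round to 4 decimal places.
\gamma(1) = -0.5530

Multiply the model equation by X_{t-k} and take expectations. With theta_0 = psi_0 = 1 and psi_j the MA(infinity) weights, this gives
  gamma(k) - sum_i phi_i gamma(k-i) = c_k,
  c_k = sigma^2 * sum_{j=k..q} theta_j psi_{j-k}   (c_k = 0 for k > q),
using gamma(-m) = gamma(m).
Pure AR (q = 0): c_0 = sigma^2 = 1, c_k = 0 for k >= 1.
Equations for k = 0 and k = 1 (AR order 1):
  gamma(0) = phi_1 gamma(1) + c_0
  gamma(1) = phi_1 gamma(0) + c_1
Substituting the second into the first: gamma(0) (1 - phi_1^2) = c_0 + phi_1 c_1, so
  gamma(0) = c_0 / (1 - phi_1^2) = 1 / (1 - (-0.444)^2) = 1 / 0.802864 = 1.245541.
  gamma(1) = phi_1 gamma(0) = (-0.444)(1.245541) = -0.55302.
Therefore gamma(1) = -0.5530 (to 4 decimal places).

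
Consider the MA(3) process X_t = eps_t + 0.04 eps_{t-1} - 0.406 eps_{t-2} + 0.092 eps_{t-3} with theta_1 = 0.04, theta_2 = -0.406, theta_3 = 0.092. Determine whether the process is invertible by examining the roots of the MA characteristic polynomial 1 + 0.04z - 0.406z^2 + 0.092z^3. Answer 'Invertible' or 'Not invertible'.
\text{Invertible}

The MA(q) characteristic polynomial is P(z) = 1 + 0.04z - 0.406z^2 + 0.092z^3.
Invertibility requires all roots to lie outside the unit circle, i.e. |z| > 1 for every root.
Degree 3: look for a simple real root z0 first, then factor out (1 - z/z0) and solve the remaining quadratic.
Testing z0 = 2.5: P(2.5) = 1 + (0.04)(2.5) + (-0.406)(2.5)^2 + (0.092)(2.5)^3
  = 1 + (0.1) + (-2.5375) + (1.4375) = 0.  So z_0 = 2.5 is a root, |z_0| = 2.5.
Divide out the factor (1 - 0.4 z) = (1 - z/z0) (since 1/z0 = 0.4):
  P(z) = (1 - 0.4 z)(1 + (0.44) z + (-0.23) z^2)
  [check: z-coef 0.44 - (0.4) = 0.04; z^2-coef -0.23 - (0.4)(0.44) = -0.406; z^3-coef -(0.4)(-0.23) = 0.092.]
Remaining roots from the quadratic factor 1 + (0.44) z + (-0.23) z^2:
  Set 1 + (0.44) z + (-0.23) z^2 = 0, i.e. a z^2 + b z + c = 0 with a = -0.23, b = 0.44, c = 1.
  Discriminant D = b^2 - 4ac = (0.44)^2 - 4*(-0.23)*1 = 0.1936 - (-0.92) = 1.1136.
  D >= 0, so the roots are real: z = (-b +/- sqrt(D)) / (2a) = (-0.44 +/- 1.055272) / (-0.46).
    z_1 = (-0.44 + 1.055272) / (-0.46) = -1.3375,   |z_1| = 1.3375.
    z_2 = (-0.44 - 1.055272) / (-0.46) = 3.2506,   |z_2| = 3.2506.
Moduli of all roots: 2.5000, 1.3375, 3.2506.
All moduli strictly greater than 1? Yes.
Verdict: Invertible.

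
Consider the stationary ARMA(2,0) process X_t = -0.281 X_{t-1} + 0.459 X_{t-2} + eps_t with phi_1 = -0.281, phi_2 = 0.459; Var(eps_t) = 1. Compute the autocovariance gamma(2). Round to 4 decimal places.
\gamma(2) = 1.0496

Multiply the model equation by X_{t-k} and take expectations. With theta_0 = psi_0 = 1 and psi_j the MA(infinity) weights, this gives
  gamma(k) - sum_i phi_i gamma(k-i) = c_k,
  c_k = sigma^2 * sum_{j=k..q} theta_j psi_{j-k}   (c_k = 0 for k > q),
using gamma(-m) = gamma(m).
Pure AR (q = 0): c_0 = sigma^2 = 1, c_k = 0 for k >= 1.
Equations for k = 0, 1, 2 (AR order 2, c_2 = 0):
  (E0) gamma(0) = phi_1 gamma(1) + phi_2 gamma(2) + c_0
  (E1) gamma(1) = phi_1 gamma(0) + phi_2 gamma(1) + c_1
  (E2) gamma(2) = phi_1 gamma(1) + phi_2 gamma(0)
From (E1): gamma(1) = A gamma(0) + B with
  A = phi_1 / (1 - phi_2) = -0.281 / 0.541 = -0.519409,   B = c_1 / (1 - phi_2) = 0 / 0.541 = 0.
Insert (E2) into (E0): gamma(0) (1 - phi_2^2) = phi_1 (1 + phi_2) gamma(1) + c_0.
  phi_1 (1 + phi_2) = (-0.281)(1.459) = -0.409979,   1 - phi_2^2 = 0.789319.
Replace gamma(1) by A gamma(0) + B and collect gamma(0):
  gamma(0) [0.789319 - (-0.409979)(-0.519409)] = c_0 = 1
  gamma(0) * 0.576372 = 1
  gamma(0) = 1 / 0.576372 = 1.734989.
  gamma(1) = A gamma(0) = (-0.519409)(1.734989) = -0.901168.
  gamma(2) = phi_1 gamma(1) + phi_2 gamma(0) = (-0.281)(-0.901168) + (0.459)(1.734989) = 1.049588.
Therefore gamma(2) = 1.0496 (to 4 decimal places).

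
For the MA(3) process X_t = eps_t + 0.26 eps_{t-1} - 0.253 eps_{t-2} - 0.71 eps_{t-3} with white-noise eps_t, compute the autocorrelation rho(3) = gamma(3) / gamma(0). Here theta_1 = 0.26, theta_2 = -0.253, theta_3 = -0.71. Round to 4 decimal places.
\rho(3) = -0.4341

For an MA(q) process with theta_0 = 1, the autocovariance is
  gamma(k) = sigma^2 * sum_{i=0..q-k} theta_i * theta_{i+k},
and rho(k) = gamma(k) / gamma(0). Sigma^2 cancels.
  numerator   = (1)*(-0.71) = -0.71.
  denominator = (1)^2 + (0.26)^2 + (-0.253)^2 + (-0.71)^2 = 1.635709.
  rho(3) = -0.71 / 1.635709 = -0.4341.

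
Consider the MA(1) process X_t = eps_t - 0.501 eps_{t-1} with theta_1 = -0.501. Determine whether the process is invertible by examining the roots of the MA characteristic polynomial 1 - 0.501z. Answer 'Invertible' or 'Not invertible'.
\text{Invertible}

The MA(q) characteristic polynomial is P(z) = 1 - 0.501z.
Invertibility requires all roots to lie outside the unit circle, i.e. |z| > 1 for every root.
This is linear in z: 1 + (-0.501) z = 0  =>  z = -1/(-0.501) = 1.996008,  |z| = 1.996008.
Moduli of all roots: 1.9960.
All moduli strictly greater than 1? Yes.
Verdict: Invertible.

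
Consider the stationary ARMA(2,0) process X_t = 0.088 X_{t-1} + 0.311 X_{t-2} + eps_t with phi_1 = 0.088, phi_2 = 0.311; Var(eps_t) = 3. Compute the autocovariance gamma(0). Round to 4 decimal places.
\gamma(0) = 3.3763

Multiply the model equation by X_{t-k} and take expectations. With theta_0 = psi_0 = 1 and psi_j the MA(infinity) weights, this gives
  gamma(k) - sum_i phi_i gamma(k-i) = c_k,
  c_k = sigma^2 * sum_{j=k..q} theta_j psi_{j-k}   (c_k = 0 for k > q),
using gamma(-m) = gamma(m).
Pure AR (q = 0): c_0 = sigma^2 = 3, c_k = 0 for k >= 1.
Equations for k = 0, 1, 2 (AR order 2, c_2 = 0):
  (E0) gamma(0) = phi_1 gamma(1) + phi_2 gamma(2) + c_0
  (E1) gamma(1) = phi_1 gamma(0) + phi_2 gamma(1) + c_1
  (E2) gamma(2) = phi_1 gamma(1) + phi_2 gamma(0)
From (E1): gamma(1) = A gamma(0) + B with
  A = phi_1 / (1 - phi_2) = 0.088 / 0.689 = 0.127721,   B = c_1 / (1 - phi_2) = 0 / 0.689 = 0.
Insert (E2) into (E0): gamma(0) (1 - phi_2^2) = phi_1 (1 + phi_2) gamma(1) + c_0.
  phi_1 (1 + phi_2) = (0.088)(1.311) = 0.115368,   1 - phi_2^2 = 0.903279.
Replace gamma(1) by A gamma(0) + B and collect gamma(0):
  gamma(0) [0.903279 - (0.115368)(0.127721)] = c_0 = 3
  gamma(0) * 0.888544 = 3
  gamma(0) = 3 / 0.888544 = 3.37631.
Therefore gamma(0) = 3.3763 (to 4 decimal places).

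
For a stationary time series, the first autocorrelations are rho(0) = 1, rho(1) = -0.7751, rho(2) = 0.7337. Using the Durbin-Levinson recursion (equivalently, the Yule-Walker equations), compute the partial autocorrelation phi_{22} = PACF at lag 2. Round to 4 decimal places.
\phi_{22} = 0.3329

The PACF at lag k is phi_{kk}, the last component of the solution
to the Yule-Walker system G_k phi = r_k where
  (G_k)_{ij} = rho(|i - j|), (r_k)_i = rho(i), i,j = 1..k.
Equivalently, Durbin-Levinson gives phi_{kk} iteratively:
  phi_{11} = rho(1)
  phi_{kk} = [rho(k) - sum_{j=1..k-1} phi_{k-1,j} rho(k-j)]
            / [1 - sum_{j=1..k-1} phi_{k-1,j} rho(j)],
  phi_{k,j} = phi_{k-1,j} - phi_{kk} phi_{k-1,k-j},  j = 1..k-1.
Step k = 1:
  phi_11 = rho(1) = -0.7751.
Step k = 2:
  phi_22 = [rho(2) - phi_11 rho(1)] / [1 - phi_11 rho(1)] = [0.7337 - (-0.7751)(-0.7751)] / [1 - (-0.7751)(-0.7751)]
         = 0.13291999 / 0.39921999 = 0.3329.
Therefore phi_{22} = 0.3329.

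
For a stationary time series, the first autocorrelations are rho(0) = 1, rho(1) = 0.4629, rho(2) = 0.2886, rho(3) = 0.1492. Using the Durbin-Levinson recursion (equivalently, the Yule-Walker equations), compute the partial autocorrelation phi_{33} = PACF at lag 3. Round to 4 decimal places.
\phi_{33} = -0.0200

The PACF at lag k is phi_{kk}, the last component of the solution
to the Yule-Walker system G_k phi = r_k where
  (G_k)_{ij} = rho(|i - j|), (r_k)_i = rho(i), i,j = 1..k.
Equivalently, Durbin-Levinson gives phi_{kk} iteratively:
  phi_{11} = rho(1)
  phi_{kk} = [rho(k) - sum_{j=1..k-1} phi_{k-1,j} rho(k-j)]
            / [1 - sum_{j=1..k-1} phi_{k-1,j} rho(j)],
  phi_{k,j} = phi_{k-1,j} - phi_{kk} phi_{k-1,k-j},  j = 1..k-1.
Step k = 1:
  phi_11 = rho(1) = 0.4629.
Step k = 2:
  phi_22 = [rho(2) - phi_11 rho(1)] / [1 - phi_11 rho(1)] = [0.2886 - (0.4629)(0.4629)] / [1 - (0.4629)(0.4629)]
         = 0.07432359 / 0.78572359 = 0.094593.
  Update: phi_21 = phi_11 - phi_22 phi_11 = 0.4629 - (0.094593)(0.4629) = 0.419113.
Step k = 3:
  phi_33 = [rho(3) - phi_21 rho(2) - phi_22 rho(1)] / [1 - phi_21 rho(1) - phi_22 rho(2)]
    numerator   = 0.1492 - (0.419113)(0.2886) - (0.094593)(0.4629) = -0.01554293
    denominator = 1 - (0.419113)(0.4629) - (0.094593)(0.2886) = 0.77869313
  phi_33 = -0.01554293 / 0.77869313 = -0.02.
Therefore phi_{33} = -0.0200.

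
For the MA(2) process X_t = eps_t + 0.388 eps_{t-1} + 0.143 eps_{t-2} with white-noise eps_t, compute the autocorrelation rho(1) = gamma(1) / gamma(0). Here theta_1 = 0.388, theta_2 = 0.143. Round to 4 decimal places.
\rho(1) = 0.3787

For an MA(q) process with theta_0 = 1, the autocovariance is
  gamma(k) = sigma^2 * sum_{i=0..q-k} theta_i * theta_{i+k},
and rho(k) = gamma(k) / gamma(0). Sigma^2 cancels.
  numerator   = (1)*(0.388) + (0.388)*(0.143) = 0.443484.
  denominator = (1)^2 + (0.388)^2 + (0.143)^2 = 1.170993.
  rho(1) = 0.443484 / 1.170993 = 0.3787.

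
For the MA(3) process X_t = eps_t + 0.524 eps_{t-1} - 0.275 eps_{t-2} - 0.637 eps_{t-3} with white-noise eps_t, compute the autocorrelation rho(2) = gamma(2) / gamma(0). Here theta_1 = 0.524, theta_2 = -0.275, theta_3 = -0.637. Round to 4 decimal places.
\rho(2) = -0.3467

For an MA(q) process with theta_0 = 1, the autocovariance is
  gamma(k) = sigma^2 * sum_{i=0..q-k} theta_i * theta_{i+k},
and rho(k) = gamma(k) / gamma(0). Sigma^2 cancels.
  numerator   = (1)*(-0.275) + (0.524)*(-0.637) = -0.608788.
  denominator = (1)^2 + (0.524)^2 + (-0.275)^2 + (-0.637)^2 = 1.75597.
  rho(2) = -0.608788 / 1.75597 = -0.3467.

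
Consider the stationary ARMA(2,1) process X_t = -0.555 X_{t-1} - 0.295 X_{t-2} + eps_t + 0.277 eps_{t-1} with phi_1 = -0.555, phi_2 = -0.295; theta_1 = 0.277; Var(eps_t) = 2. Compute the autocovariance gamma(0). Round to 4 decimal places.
\gamma(0) = 2.2523

Multiply the model equation by X_{t-k} and take expectations. With theta_0 = psi_0 = 1 and psi_j the MA(infinity) weights, this gives
  gamma(k) - sum_i phi_i gamma(k-i) = c_k,
  c_k = sigma^2 * sum_{j=k..q} theta_j psi_{j-k}   (c_k = 0 for k > q),
using gamma(-m) = gamma(m).
psi-weights needed (psi_j = theta_j + sum_i phi_i psi_{j-i}):
  psi_1 = theta_1 + phi_1 = 0.277 + (-0.555) = -0.278
Right-hand sides:
  c_0 = sigma^2 (1 + theta_1 psi_1) = 2 * (1 + (0.277)(-0.278)) = 2 * 0.922994 = 1.845988
  c_1 = sigma^2 theta_1 = 2 * (0.277) = 0.554
  c_2 = 0
Equations for k = 0, 1, 2 (AR order 2, c_2 = 0):
  (E0) gamma(0) = phi_1 gamma(1) + phi_2 gamma(2) + c_0
  (E1) gamma(1) = phi_1 gamma(0) + phi_2 gamma(1) + c_1
  (E2) gamma(2) = phi_1 gamma(1) + phi_2 gamma(0)
From (E1): gamma(1) = A gamma(0) + B with
  A = phi_1 / (1 - phi_2) = -0.555 / 1.295 = -0.428571,   B = c_1 / (1 - phi_2) = 0.554 / 1.295 = 0.427799.
Insert (E2) into (E0): gamma(0) (1 - phi_2^2) = phi_1 (1 + phi_2) gamma(1) + c_0.
  phi_1 (1 + phi_2) = (-0.555)(0.705) = -0.391275,   1 - phi_2^2 = 0.912975.
Replace gamma(1) by A gamma(0) + B and collect gamma(0):
  gamma(0) [0.912975 - (-0.391275)(-0.428571)] = (-0.391275)(0.427799) + 1.845988
  gamma(0) * 0.745286 = 1.678601
  gamma(0) = 1.678601 / 0.745286 = 2.252292.
Therefore gamma(0) = 2.2523 (to 4 decimal places).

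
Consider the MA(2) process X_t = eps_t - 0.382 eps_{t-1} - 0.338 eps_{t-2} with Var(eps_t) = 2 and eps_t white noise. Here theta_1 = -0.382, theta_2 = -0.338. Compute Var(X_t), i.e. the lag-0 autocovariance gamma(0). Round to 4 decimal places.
\gamma(0) = 2.5203

For an MA(q) process X_t = eps_t + sum_i theta_i eps_{t-i} with
Var(eps_t) = sigma^2, the variance is
  gamma(0) = sigma^2 * (1 + sum_i theta_i^2).
  sum_i theta_i^2 = (-0.382)^2 + (-0.338)^2 = 0.145924 + 0.114244 = 0.260168.
  gamma(0) = 2 * (1 + 0.260168) = 2 * 1.260168 = 2.520336, which rounds to 2.5203.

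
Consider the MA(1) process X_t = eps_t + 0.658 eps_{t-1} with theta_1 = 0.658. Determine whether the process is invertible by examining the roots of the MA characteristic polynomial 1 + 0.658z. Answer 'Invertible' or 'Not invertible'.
\text{Invertible}

The MA(q) characteristic polynomial is P(z) = 1 + 0.658z.
Invertibility requires all roots to lie outside the unit circle, i.e. |z| > 1 for every root.
This is linear in z: 1 + (0.658) z = 0  =>  z = -1/(0.658) = -1.519757,  |z| = 1.519757.
Moduli of all roots: 1.5198.
All moduli strictly greater than 1? Yes.
Verdict: Invertible.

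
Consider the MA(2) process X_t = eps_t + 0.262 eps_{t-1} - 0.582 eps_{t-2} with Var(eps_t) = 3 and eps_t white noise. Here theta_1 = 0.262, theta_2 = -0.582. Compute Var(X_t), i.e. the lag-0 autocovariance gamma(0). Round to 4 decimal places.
\gamma(0) = 4.2221

For an MA(q) process X_t = eps_t + sum_i theta_i eps_{t-i} with
Var(eps_t) = sigma^2, the variance is
  gamma(0) = sigma^2 * (1 + sum_i theta_i^2).
  sum_i theta_i^2 = (0.262)^2 + (-0.582)^2 = 0.068644 + 0.338724 = 0.407368.
  gamma(0) = 3 * (1 + 0.407368) = 3 * 1.407368 = 4.222104, which rounds to 4.2221.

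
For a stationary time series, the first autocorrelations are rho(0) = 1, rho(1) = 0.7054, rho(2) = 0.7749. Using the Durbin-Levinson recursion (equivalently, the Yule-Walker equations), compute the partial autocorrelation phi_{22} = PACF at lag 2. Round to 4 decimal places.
\phi_{22} = 0.5520

The PACF at lag k is phi_{kk}, the last component of the solution
to the Yule-Walker system G_k phi = r_k where
  (G_k)_{ij} = rho(|i - j|), (r_k)_i = rho(i), i,j = 1..k.
Equivalently, Durbin-Levinson gives phi_{kk} iteratively:
  phi_{11} = rho(1)
  phi_{kk} = [rho(k) - sum_{j=1..k-1} phi_{k-1,j} rho(k-j)]
            / [1 - sum_{j=1..k-1} phi_{k-1,j} rho(j)],
  phi_{k,j} = phi_{k-1,j} - phi_{kk} phi_{k-1,k-j},  j = 1..k-1.
Step k = 1:
  phi_11 = rho(1) = 0.7054.
Step k = 2:
  phi_22 = [rho(2) - phi_11 rho(1)] / [1 - phi_11 rho(1)] = [0.7749 - (0.7054)(0.7054)] / [1 - (0.7054)(0.7054)]
         = 0.27731084 / 0.50241084 = 0.552.
Therefore phi_{22} = 0.5520.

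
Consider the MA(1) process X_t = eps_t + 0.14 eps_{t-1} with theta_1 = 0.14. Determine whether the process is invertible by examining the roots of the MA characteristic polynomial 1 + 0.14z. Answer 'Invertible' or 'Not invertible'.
\text{Invertible}

The MA(q) characteristic polynomial is P(z) = 1 + 0.14z.
Invertibility requires all roots to lie outside the unit circle, i.e. |z| > 1 for every root.
This is linear in z: 1 + (0.14) z = 0  =>  z = -1/(0.14) = -7.142857,  |z| = 7.142857.
Moduli of all roots: 7.1429.
All moduli strictly greater than 1? Yes.
Verdict: Invertible.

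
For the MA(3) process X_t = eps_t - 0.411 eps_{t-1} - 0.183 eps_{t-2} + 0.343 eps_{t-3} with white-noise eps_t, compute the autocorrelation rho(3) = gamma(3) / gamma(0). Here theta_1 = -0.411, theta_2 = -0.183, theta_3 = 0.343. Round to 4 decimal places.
\rho(3) = 0.2598

For an MA(q) process with theta_0 = 1, the autocovariance is
  gamma(k) = sigma^2 * sum_{i=0..q-k} theta_i * theta_{i+k},
and rho(k) = gamma(k) / gamma(0). Sigma^2 cancels.
  numerator   = (1)*(0.343) = 0.343.
  denominator = (1)^2 + (-0.411)^2 + (-0.183)^2 + (0.343)^2 = 1.320059.
  rho(3) = 0.343 / 1.320059 = 0.2598.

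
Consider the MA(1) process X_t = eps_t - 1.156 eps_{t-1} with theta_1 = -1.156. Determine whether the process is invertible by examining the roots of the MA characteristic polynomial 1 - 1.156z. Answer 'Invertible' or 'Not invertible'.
\text{Not invertible}

The MA(q) characteristic polynomial is P(z) = 1 - 1.156z.
Invertibility requires all roots to lie outside the unit circle, i.e. |z| > 1 for every root.
This is linear in z: 1 + (-1.156) z = 0  =>  z = -1/(-1.156) = 0.865052,  |z| = 0.865052.
Moduli of all roots: 0.8651.
All moduli strictly greater than 1? No.
Verdict: Not invertible.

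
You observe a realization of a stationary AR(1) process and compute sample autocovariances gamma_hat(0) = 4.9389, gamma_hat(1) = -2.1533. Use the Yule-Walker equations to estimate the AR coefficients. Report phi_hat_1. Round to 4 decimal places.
\hat\phi_{1} = -0.4360

The Yule-Walker equations for an AR(p) process read, in matrix form,
  Gamma_p phi = r_p,   with   (Gamma_p)_{ij} = gamma(|i - j|),
                       (r_p)_i = gamma(i),   i,j = 1..p.
Substitute the sample gammas (Toeplitz matrix and right-hand side of size 1):
  Gamma_p = [[4.9389]]
  r_p     = [-2.1533]
With p = 1 this is the single equation gamma(0) phi_1 = gamma(1):
  phi_hat_1 = gamma(1) / gamma(0) = -2.1533 / 4.9389 = -0.4360.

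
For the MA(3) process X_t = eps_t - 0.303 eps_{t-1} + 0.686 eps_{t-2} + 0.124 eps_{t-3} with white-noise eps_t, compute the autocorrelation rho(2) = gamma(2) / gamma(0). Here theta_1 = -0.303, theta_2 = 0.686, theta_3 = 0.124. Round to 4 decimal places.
\rho(2) = 0.4110

For an MA(q) process with theta_0 = 1, the autocovariance is
  gamma(k) = sigma^2 * sum_{i=0..q-k} theta_i * theta_{i+k},
and rho(k) = gamma(k) / gamma(0). Sigma^2 cancels.
  numerator   = (1)*(0.686) + (-0.303)*(0.124) = 0.648428.
  denominator = (1)^2 + (-0.303)^2 + (0.686)^2 + (0.124)^2 = 1.577781.
  rho(2) = 0.648428 / 1.577781 = 0.4110.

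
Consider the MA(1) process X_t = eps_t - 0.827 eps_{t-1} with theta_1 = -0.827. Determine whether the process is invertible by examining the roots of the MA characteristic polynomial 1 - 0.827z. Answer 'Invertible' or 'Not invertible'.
\text{Invertible}

The MA(q) characteristic polynomial is P(z) = 1 - 0.827z.
Invertibility requires all roots to lie outside the unit circle, i.e. |z| > 1 for every root.
This is linear in z: 1 + (-0.827) z = 0  =>  z = -1/(-0.827) = 1.20919,  |z| = 1.20919.
Moduli of all roots: 1.2092.
All moduli strictly greater than 1? Yes.
Verdict: Invertible.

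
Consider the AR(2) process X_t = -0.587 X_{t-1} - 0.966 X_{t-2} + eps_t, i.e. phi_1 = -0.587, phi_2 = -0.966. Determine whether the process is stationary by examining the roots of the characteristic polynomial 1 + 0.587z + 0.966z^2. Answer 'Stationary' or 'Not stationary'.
\text{Stationary}

The AR(p) characteristic polynomial is P(z) = 1 + 0.587z + 0.966z^2.
Stationarity requires all roots to lie outside the unit circle, i.e. |z| > 1 for every root.
Set 1 + (0.587) z + (0.966) z^2 = 0, i.e. a z^2 + b z + c = 0 with a = 0.966, b = 0.587, c = 1.
Discriminant D = b^2 - 4ac = (0.587)^2 - 4*(0.966)*1 = 0.344569 - (3.864) = -3.519431.
D < 0, so the roots are the complex-conjugate pair z = (-b +/- i sqrt(-D)) / (2a) = -0.3038 +/- 0.971i.
For a conjugate pair |z|^2 = z * conj(z) = (product of roots) = c/a = 1/(0.966) = 1.035197, so |z| = sqrt(1.035197) = 1.0174 for both roots.
Moduli of all roots: 1.0174, 1.0174.
All moduli strictly greater than 1? Yes.
Verdict: Stationary.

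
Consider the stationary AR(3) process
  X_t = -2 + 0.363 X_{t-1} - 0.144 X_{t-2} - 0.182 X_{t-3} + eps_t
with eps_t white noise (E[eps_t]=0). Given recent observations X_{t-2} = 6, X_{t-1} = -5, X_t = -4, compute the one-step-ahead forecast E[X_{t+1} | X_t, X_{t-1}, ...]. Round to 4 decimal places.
E[X_{t+1} \mid \mathcal F_t] = -3.8240

For an AR(p) model X_t = c + sum_i phi_i X_{t-i} + eps_t, the
one-step-ahead conditional mean is
  E[X_{t+1} | X_t, ...] = c + sum_i phi_i X_{t+1-i}.
Substitute known values:
  E[X_{t+1} | ...] = -2 + (0.363) * (-4) + (-0.144) * (-5) + (-0.182) * (6)
                   = -3.8240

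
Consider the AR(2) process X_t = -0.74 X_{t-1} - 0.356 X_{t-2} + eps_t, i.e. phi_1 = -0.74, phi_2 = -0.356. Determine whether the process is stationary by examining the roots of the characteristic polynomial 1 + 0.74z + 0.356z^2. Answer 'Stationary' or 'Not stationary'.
\text{Stationary}

The AR(p) characteristic polynomial is P(z) = 1 + 0.74z + 0.356z^2.
Stationarity requires all roots to lie outside the unit circle, i.e. |z| > 1 for every root.
Set 1 + (0.74) z + (0.356) z^2 = 0, i.e. a z^2 + b z + c = 0 with a = 0.356, b = 0.74, c = 1.
Discriminant D = b^2 - 4ac = (0.74)^2 - 4*(0.356)*1 = 0.5476 - (1.424) = -0.8764.
D < 0, so the roots are the complex-conjugate pair z = (-b +/- i sqrt(-D)) / (2a) = -1.0393 +/- 1.3148i.
For a conjugate pair |z|^2 = z * conj(z) = (product of roots) = c/a = 1/(0.356) = 2.808989, so |z| = sqrt(2.808989) = 1.676 for both roots.
Moduli of all roots: 1.6760, 1.6760.
All moduli strictly greater than 1? Yes.
Verdict: Stationary.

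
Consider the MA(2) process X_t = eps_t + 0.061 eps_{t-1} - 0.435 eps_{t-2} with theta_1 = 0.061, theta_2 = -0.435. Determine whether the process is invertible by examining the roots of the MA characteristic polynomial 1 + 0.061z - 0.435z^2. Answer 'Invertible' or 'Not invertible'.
\text{Invertible}

The MA(q) characteristic polynomial is P(z) = 1 + 0.061z - 0.435z^2.
Invertibility requires all roots to lie outside the unit circle, i.e. |z| > 1 for every root.
Set 1 + (0.061) z + (-0.435) z^2 = 0, i.e. a z^2 + b z + c = 0 with a = -0.435, b = 0.061, c = 1.
Discriminant D = b^2 - 4ac = (0.061)^2 - 4*(-0.435)*1 = 0.003721 - (-1.74) = 1.743721.
D >= 0, so the roots are real: z = (-b +/- sqrt(D)) / (2a) = (-0.061 +/- 1.3205) / (-0.87).
  z_1 = (-0.061 + 1.3205) / (-0.87) = -1.4477,   |z_1| = 1.4477.
  z_2 = (-0.061 - 1.3205) / (-0.87) = 1.5879,   |z_2| = 1.5879.
Moduli of all roots: 1.4477, 1.5879.
All moduli strictly greater than 1? Yes.
Verdict: Invertible.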